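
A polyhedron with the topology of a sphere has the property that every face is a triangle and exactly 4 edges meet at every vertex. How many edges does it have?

Each face has 3 edges and each edge borders two faces, so 2E = 3F.
Each vertex has degree 4, so 4V = 2E and hence V = 3F/4.
Euler: V − E + F = 2 ⇒ (3F/4) − (3F/2) + F = 2.
Multiply by 8: (6 − 12 + 8)F = 16, i.e. 2F = 16.
So F = 8, E = 3·8/2 = 12, V = 3·8/4 = 6.

12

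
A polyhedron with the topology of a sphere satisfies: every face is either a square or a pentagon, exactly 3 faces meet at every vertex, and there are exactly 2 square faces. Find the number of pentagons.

Let x be the number of pentagons; then F = 2 + x.
Edge–face incidences: 2E = 4·2 + 5·x = 8 + 5x.
Every vertex has degree 3, so 3V = 2E.
Euler: V − E + F = 2 ⇒ (2E)/3 − E + (2 + x) = 2.
Multiply by 6: 2·(2E) − 3·(2E) + 6·(2 + x) = 12, i.e. 12 + 6x − (8 + 5x) = 12.
Collecting terms: x + 4 = 12, so x = 8.
Then 2E = 8 + 5·8 = 48, so E = 24, V = 2E/3 = 16, F = 2 + 8 = 10.

8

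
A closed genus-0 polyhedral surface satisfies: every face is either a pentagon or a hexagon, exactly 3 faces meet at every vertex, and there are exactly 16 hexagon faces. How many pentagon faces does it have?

Let x be the number of pentagons; then F = 16 + x.
Edge–face incidences: 2E = 6·16 + 5·x = 96 + 5x.
Every vertex has degree 3, so 3V = 2E.
Euler: V − E + F = 2 ⇒ (2E)/3 − E + (16 + x) = 2.
Multiply by 6: 2·(2E) − 3·(2E) + 6·(16 + x) = 12, i.e. 96 + 6x − (96 + 5x) = 12.
Collecting terms: x = 12.
Then 2E = 96 + 5·12 = 156, so E = 78, V = 2E/3 = 52, F = 16 + 12 = 28.

12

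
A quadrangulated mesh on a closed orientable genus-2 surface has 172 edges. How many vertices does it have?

84

χ = 2 − 2·2 = -2, and every face is a square so 4F = 2E.
F = 2E/4 = 86. Then V = -2 + E − F = -2 + 172 − 86 = 84.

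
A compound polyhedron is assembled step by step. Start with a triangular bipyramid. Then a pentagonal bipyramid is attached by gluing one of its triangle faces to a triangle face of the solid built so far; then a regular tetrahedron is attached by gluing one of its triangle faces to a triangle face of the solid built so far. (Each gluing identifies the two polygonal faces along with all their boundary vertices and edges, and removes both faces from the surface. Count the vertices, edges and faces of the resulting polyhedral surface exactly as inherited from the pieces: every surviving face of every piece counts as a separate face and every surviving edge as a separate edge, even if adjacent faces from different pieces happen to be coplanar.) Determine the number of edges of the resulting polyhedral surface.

24

A triangular bipyramid: V=5, E=9, F=6.
Attach a pentagonal bipyramid (V=7, E=15, F=10) along a 3-gon: merge 3 vertices and 3 edges, delete both glued faces → V=9, E=21, F=14.
Attach a regular tetrahedron (V=4, E=6, F=4) along a 3-gon: merge 3 vertices and 3 edges, delete both glued faces → V=10, E=24, F=16.
Check: V − E + F = 10 − 24 + 16 = 2.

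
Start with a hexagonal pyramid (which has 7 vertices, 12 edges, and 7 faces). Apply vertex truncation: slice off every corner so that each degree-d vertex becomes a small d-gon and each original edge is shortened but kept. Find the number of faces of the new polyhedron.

Truncation replaces each original edge-end by a new vertex, so V′ = 2E = 24.
Each original edge survives, and each old vertex of degree d contributes d new edges; summing degrees gives Σd = 2E, so E′ = E + 2E = 3E = 36.
Each original face survives and each original vertex becomes one new face: F′ = F + V = 14.

14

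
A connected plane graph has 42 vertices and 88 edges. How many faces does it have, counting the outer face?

Euler's formula for a connected plane graph: V − E + F = 2, so F = 2 − 42 + 88 = 48.

48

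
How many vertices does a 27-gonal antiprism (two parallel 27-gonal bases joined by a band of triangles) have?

54

An antiprism on an n-gon has two n-gon caps and 2n triangles: V = 2·27 = 54, E = 4·27 = 108, F = 2·27 + 2 = 56.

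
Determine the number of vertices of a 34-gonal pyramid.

35

A pyramid on an n-gon base has one n-gon and n triangles: V = 34 + 1 = 35, E = 2·34 = 68, F = 34 + 1 = 35.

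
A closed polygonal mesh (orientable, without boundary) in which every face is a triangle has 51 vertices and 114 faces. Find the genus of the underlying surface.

4

Every face is a triangle, so 2E = 3·114 = 342, giving E = 171.
χ = V − E + F = 51 − 171 + 114 = -6.
For a closed orientable surface χ = 2 − 2g, so g = (2 − (-6))/2 = 4.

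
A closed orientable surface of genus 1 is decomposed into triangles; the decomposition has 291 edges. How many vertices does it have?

χ = 2 − 2·1 = 0, and every face is a triangle so 3F = 2E.
F = 2E/3 = 194. Then V = 0 + E − F = 0 + 291 − 194 = 97.

97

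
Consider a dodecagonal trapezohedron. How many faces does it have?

24

The n-trapezohedron (dual of the n-antiprism) has V = 2·12 + 2 = 26, E = 4·12 = 48, F = 2·12 = 24.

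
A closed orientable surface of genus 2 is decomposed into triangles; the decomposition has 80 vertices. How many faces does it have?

164

χ = 2 − 2·2 = -2, and every face is a triangle so 3F = 2E.
V − E + F = -2 with E = 3F/2 gives 80 − (3/2 − 1)·F = -2, so F = 164 and E = 246.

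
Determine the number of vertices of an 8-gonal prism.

16

A prism on an n-gon has two n-gon bases and n rectangular sides: V = 2·8 = 16, E = 3·8 = 24, F = 8 + 2 = 10.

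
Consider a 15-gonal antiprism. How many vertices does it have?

An antiprism on an n-gon has two n-gon caps and 2n triangles: V = 2·15 = 30, E = 4·15 = 60, F = 2·15 + 2 = 32.

30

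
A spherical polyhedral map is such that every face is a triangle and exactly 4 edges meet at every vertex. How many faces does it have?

8

Each face has 3 edges and each edge borders two faces, so 2E = 3F.
Each vertex has degree 4, so 4V = 2E and hence V = 3F/4.
Euler: V − E + F = 2 ⇒ (3F/4) − (3F/2) + F = 2.
Multiply by 8: (6 − 12 + 8)F = 16, i.e. 2F = 16.
So F = 8, E = 3·8/2 = 12, V = 3·8/4 = 6.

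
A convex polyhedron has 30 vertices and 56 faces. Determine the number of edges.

84

Here V − E + F = 2.
E = V + F − (2) = 30 + 56 − (2) = 84.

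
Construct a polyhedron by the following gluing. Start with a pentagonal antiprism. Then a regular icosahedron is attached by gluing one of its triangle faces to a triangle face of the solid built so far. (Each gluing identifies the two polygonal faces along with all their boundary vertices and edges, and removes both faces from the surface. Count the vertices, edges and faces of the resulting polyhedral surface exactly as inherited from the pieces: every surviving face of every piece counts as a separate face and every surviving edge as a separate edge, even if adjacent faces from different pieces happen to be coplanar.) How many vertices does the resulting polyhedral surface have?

19

A pentagonal antiprism: V=10, E=20, F=12.
Attach a regular icosahedron (V=12, E=30, F=20) along a 3-gon: merge 3 vertices and 3 edges, delete both glued faces → V=19, E=47, F=30.
Check: V − E + F = 19 − 47 + 30 = 2.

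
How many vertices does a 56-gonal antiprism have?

An antiprism on an n-gon has two n-gon caps and 2n triangles: V = 2·56 = 112, E = 4·56 = 224, F = 2·56 + 2 = 114.

112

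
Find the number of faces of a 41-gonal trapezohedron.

82

The n-trapezohedron (dual of the n-antiprism) has V = 2·41 + 2 = 84, E = 4·41 = 164, F = 2·41 = 82.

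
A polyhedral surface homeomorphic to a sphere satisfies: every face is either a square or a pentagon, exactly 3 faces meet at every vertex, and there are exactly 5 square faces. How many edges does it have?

15

Let x be the number of pentagons; then F = 5 + x.
Edge–face incidences: 2E = 4·5 + 5·x = 20 + 5x.
Every vertex has degree 3, so 3V = 2E.
Euler: V − E + F = 2 ⇒ (2E)/3 − E + (5 + x) = 2.
Multiply by 6: 2·(2E) − 3·(2E) + 6·(5 + x) = 12, i.e. 30 + 6x − (20 + 5x) = 12.
Collecting terms: x + 10 = 12, so x = 2.
Then 2E = 20 + 5·2 = 30, so E = 15, V = 2E/3 = 10, F = 5 + 2 = 7.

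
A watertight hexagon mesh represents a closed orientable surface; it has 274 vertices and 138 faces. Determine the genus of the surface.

Every face is a hexagon, so 2E = 6·138 = 828, giving E = 414.
χ = V − E + F = 274 − 414 + 138 = -2.
For a closed orientable surface χ = 2 − 2g, so g = (2 − (-2))/2 = 2.

2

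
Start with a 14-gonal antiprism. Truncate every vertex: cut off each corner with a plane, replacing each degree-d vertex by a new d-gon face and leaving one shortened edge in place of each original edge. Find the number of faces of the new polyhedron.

58

The base solid has V = 28, E = 56, F = 30.
Truncation replaces each original edge-end by a new vertex, so V′ = 2E = 112.
Each original edge survives, and each old vertex of degree d contributes d new edges; summing degrees gives Σd = 2E, so E′ = E + 2E = 3E = 168.
Each original face survives and each original vertex becomes one new face: F′ = F + V = 58.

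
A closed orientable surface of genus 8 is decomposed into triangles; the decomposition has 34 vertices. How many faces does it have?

χ = 2 − 2·8 = -14, and every face is a triangle so 3F = 2E.
V − E + F = -14 with E = 3F/2 gives 34 − (3/2 − 1)·F = -14, so F = 96 and E = 144.

96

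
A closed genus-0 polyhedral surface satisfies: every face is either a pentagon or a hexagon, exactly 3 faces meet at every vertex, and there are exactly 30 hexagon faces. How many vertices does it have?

80

Let x be the number of pentagons; then F = 30 + x.
Edge–face incidences: 2E = 6·30 + 5·x = 180 + 5x.
Every vertex has degree 3, so 3V = 2E.
Euler: V − E + F = 2 ⇒ (2E)/3 − E + (30 + x) = 2.
Multiply by 6: 2·(2E) − 3·(2E) + 6·(30 + x) = 12, i.e. 180 + 6x − (180 + 5x) = 12.
Collecting terms: x = 12.
Then 2E = 180 + 5·12 = 240, so E = 120, V = 2E/3 = 80, F = 30 + 12 = 42.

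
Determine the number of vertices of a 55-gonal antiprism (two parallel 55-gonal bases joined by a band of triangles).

110

An antiprism on an n-gon has two n-gon caps and 2n triangles: V = 2·55 = 110, E = 4·55 = 220, F = 2·55 + 2 = 112.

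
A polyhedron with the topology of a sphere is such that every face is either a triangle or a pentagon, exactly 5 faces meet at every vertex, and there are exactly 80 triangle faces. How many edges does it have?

150

Let x be the number of pentagons; then F = 80 + x.
Edge–face incidences: 2E = 3·80 + 5·x = 240 + 5x.
Every vertex has degree 5, so 5V = 2E.
Euler: V − E + F = 2 ⇒ (2E)/5 − E + (80 + x) = 2.
Multiply by 10: 2·(2E) − 5·(2E) + 10·(80 + x) = 20, i.e. 800 + 10x − 3·(240 + 5x) = 20.
Collecting terms: −5x + 80 = 20, so −5x = −60, so x = 12.
Then 2E = 240 + 5·12 = 300, so E = 150, V = 2E/5 = 60, F = 80 + 12 = 92.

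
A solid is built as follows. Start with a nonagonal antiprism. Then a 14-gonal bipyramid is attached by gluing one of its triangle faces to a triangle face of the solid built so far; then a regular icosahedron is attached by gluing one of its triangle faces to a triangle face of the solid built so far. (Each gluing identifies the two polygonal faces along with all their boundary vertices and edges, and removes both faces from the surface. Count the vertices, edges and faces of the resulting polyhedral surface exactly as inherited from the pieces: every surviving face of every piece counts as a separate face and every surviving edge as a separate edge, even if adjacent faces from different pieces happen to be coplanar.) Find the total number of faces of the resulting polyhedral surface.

64

A nonagonal antiprism: V=18, E=36, F=20.
Attach a 14-gonal bipyramid (V=16, E=42, F=28) along a 3-gon: merge 3 vertices and 3 edges, delete both glued faces → V=31, E=75, F=46.
Attach a regular icosahedron (V=12, E=30, F=20) along a 3-gon: merge 3 vertices and 3 edges, delete both glued faces → V=40, E=102, F=64.
Check: V − E + F = 40 − 102 + 64 = 2.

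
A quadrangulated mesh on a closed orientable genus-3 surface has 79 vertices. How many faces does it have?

83

χ = 2 − 2·3 = -4, and every face is a square so 4F = 2E.
V − E + F = -4 with E = 4F/2 gives 79 − (4/2 − 1)·F = -4, so F = 83 and E = 166.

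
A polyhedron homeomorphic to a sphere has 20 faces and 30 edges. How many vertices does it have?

12

Here V − E + F = 2.
V = 2 + E − F = 2 + 30 − 20 = 12.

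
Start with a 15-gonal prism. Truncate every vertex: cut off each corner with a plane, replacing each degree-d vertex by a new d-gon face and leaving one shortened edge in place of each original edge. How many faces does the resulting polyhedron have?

47

The base solid has V = 30, E = 45, F = 17.
Truncation replaces each original edge-end by a new vertex, so V′ = 2E = 90.
Each original edge survives, and each old vertex of degree d contributes d new edges; summing degrees gives Σd = 2E, so E′ = E + 2E = 3E = 135.
Each original face survives and each original vertex becomes one new face: F′ = F + V = 47.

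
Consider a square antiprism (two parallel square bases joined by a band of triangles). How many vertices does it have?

An antiprism on an n-gon has two n-gon caps and 2n triangles: V = 2·4 = 8, E = 4·4 = 16, F = 2·4 + 2 = 10.
Check: V − E + F = 8 − 16 + 10 = 2.

8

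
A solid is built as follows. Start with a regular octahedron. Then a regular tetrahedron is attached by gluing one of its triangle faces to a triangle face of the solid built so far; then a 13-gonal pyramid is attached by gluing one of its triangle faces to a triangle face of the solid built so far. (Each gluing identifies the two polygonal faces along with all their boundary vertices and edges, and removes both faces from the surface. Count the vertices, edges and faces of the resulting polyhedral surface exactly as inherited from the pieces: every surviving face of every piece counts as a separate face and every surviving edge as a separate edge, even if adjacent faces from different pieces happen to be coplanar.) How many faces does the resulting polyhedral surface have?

A regular octahedron: V=6, E=12, F=8.
Attach a regular tetrahedron (V=4, E=6, F=4) along a 3-gon: merge 3 vertices and 3 edges, delete both glued faces → V=7, E=15, F=10.
Attach a 13-gonal pyramid (V=14, E=26, F=14) along a 3-gon: merge 3 vertices and 3 edges, delete both glued faces → V=18, E=38, F=22.
Check: V − E + F = 18 − 38 + 22 = 2.

22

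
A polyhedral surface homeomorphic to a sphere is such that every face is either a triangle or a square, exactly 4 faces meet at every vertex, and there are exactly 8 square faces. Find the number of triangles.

8

Let x be the number of triangles; then F = 8 + x.
Edge–face incidences: 2E = 4·8 + 3·x = 32 + 3x.
Every vertex has degree 4, so 4V = 2E.
Euler: V − E + F = 2 ⇒ (2E)/4 − E + (8 + x) = 2.
Multiply by 8: 2·(2E) − 4·(2E) + 8·(8 + x) = 16, i.e. 64 + 8x − 2·(32 + 3x) = 16.
Collecting terms: 2x = 16, so x = 8.
Then 2E = 32 + 3·8 = 56, so E = 28, V = 2E/4 = 14, F = 8 + 8 = 16.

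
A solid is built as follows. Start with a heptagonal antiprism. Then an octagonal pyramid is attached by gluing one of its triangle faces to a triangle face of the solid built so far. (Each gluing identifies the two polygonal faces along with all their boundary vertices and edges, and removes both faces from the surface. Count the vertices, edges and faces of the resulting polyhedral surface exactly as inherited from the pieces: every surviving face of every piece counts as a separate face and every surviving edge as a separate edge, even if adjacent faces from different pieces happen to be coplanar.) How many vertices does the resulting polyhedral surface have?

A heptagonal antiprism: V=14, E=28, F=16.
Attach an octagonal pyramid (V=9, E=16, F=9) along a 3-gon: merge 3 vertices and 3 edges, delete both glued faces → V=20, E=41, F=23.
Check: V − E + F = 20 − 41 + 23 = 2.

20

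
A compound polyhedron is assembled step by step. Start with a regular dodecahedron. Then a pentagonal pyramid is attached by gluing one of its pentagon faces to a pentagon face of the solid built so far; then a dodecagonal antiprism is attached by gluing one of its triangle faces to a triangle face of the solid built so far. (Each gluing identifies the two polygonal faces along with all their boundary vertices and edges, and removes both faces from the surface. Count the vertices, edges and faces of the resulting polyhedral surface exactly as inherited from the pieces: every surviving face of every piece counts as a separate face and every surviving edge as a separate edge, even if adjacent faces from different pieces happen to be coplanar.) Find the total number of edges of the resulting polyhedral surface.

A regular dodecahedron: V=20, E=30, F=12.
Attach a pentagonal pyramid (V=6, E=10, F=6) along a 5-gon: merge 5 vertices and 5 edges, delete both glued faces → V=21, E=35, F=16.
Attach a dodecagonal antiprism (V=24, E=48, F=26) along a 3-gon: merge 3 vertices and 3 edges, delete both glued faces → V=42, E=80, F=40.
Check: V − E + F = 42 − 80 + 40 = 2.

80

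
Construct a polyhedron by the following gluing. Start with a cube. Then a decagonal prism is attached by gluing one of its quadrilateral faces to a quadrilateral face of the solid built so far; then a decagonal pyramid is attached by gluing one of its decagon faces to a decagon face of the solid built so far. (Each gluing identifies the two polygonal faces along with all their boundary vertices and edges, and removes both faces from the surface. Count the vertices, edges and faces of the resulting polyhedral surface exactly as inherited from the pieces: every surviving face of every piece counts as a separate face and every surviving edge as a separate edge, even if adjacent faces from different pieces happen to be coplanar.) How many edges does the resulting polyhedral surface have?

A cube: V=8, E=12, F=6.
Attach a decagonal prism (V=20, E=30, F=12) along a 4-gon: merge 4 vertices and 4 edges, delete both glued faces → V=24, E=38, F=16.
Attach a decagonal pyramid (V=11, E=20, F=11) along a 10-gon: merge 10 vertices and 10 edges, delete both glued faces → V=25, E=48, F=25.
Check: V − E + F = 25 − 48 + 25 = 2.

48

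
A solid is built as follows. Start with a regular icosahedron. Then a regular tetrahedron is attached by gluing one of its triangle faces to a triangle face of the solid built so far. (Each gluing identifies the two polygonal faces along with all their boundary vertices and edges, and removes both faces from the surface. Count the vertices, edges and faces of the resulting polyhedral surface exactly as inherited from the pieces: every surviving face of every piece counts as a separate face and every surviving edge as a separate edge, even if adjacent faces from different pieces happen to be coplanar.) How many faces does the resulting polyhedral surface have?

A regular icosahedron: V=12, E=30, F=20.
Attach a regular tetrahedron (V=4, E=6, F=4) along a 3-gon: merge 3 vertices and 3 edges, delete both glued faces → V=13, E=33, F=22.
Check: V − E + F = 13 − 33 + 22 = 2.

22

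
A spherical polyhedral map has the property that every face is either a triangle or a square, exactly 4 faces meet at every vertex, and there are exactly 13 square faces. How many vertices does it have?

19

Let x be the number of triangles; then F = 13 + x.
Edge–face incidences: 2E = 4·13 + 3·x = 52 + 3x.
Every vertex has degree 4, so 4V = 2E.
Euler: V − E + F = 2 ⇒ (2E)/4 − E + (13 + x) = 2.
Multiply by 8: 2·(2E) − 4·(2E) + 8·(13 + x) = 16, i.e. 104 + 8x − 2·(52 + 3x) = 16.
Collecting terms: 2x = 16, so x = 8.
Then 2E = 52 + 3·8 = 76, so E = 38, V = 2E/4 = 19, F = 13 + 8 = 21.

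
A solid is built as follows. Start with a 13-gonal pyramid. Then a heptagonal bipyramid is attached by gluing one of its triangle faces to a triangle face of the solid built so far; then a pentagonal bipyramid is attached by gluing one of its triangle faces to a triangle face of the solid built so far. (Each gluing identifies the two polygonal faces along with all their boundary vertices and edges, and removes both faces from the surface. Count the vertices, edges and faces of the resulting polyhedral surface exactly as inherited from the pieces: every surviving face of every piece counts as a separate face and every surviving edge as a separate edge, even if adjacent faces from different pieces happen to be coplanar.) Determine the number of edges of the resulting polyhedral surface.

A 13-gonal pyramid: V=14, E=26, F=14.
Attach a heptagonal bipyramid (V=9, E=21, F=14) along a 3-gon: merge 3 vertices and 3 edges, delete both glued faces → V=20, E=44, F=26.
Attach a pentagonal bipyramid (V=7, E=15, F=10) along a 3-gon: merge 3 vertices and 3 edges, delete both glued faces → V=24, E=56, F=34.
Check: V − E + F = 24 − 56 + 34 = 2.

56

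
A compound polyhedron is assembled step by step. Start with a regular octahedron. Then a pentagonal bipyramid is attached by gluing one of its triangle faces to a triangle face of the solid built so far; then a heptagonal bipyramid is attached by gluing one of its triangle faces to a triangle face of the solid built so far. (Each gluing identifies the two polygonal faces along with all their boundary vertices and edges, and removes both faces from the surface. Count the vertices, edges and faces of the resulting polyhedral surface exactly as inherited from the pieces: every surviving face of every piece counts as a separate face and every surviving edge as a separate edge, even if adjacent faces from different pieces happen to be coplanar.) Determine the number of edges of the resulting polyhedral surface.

42

A regular octahedron: V=6, E=12, F=8.
Attach a pentagonal bipyramid (V=7, E=15, F=10) along a 3-gon: merge 3 vertices and 3 edges, delete both glued faces → V=10, E=24, F=16.
Attach a heptagonal bipyramid (V=9, E=21, F=14) along a 3-gon: merge 3 vertices and 3 edges, delete both glued faces → V=16, E=42, F=28.
Check: V − E + F = 16 − 42 + 28 = 2.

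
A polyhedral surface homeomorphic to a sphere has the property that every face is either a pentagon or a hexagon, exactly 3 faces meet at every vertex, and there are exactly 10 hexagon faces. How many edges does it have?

Let x be the number of pentagons; then F = 10 + x.
Edge–face incidences: 2E = 6·10 + 5·x = 60 + 5x.
Every vertex has degree 3, so 3V = 2E.
Euler: V − E + F = 2 ⇒ (2E)/3 − E + (10 + x) = 2.
Multiply by 6: 2·(2E) − 3·(2E) + 6·(10 + x) = 12, i.e. 60 + 6x − (60 + 5x) = 12.
Collecting terms: x = 12.
Then 2E = 60 + 5·12 = 120, so E = 60, V = 2E/3 = 40, F = 10 + 12 = 22.

60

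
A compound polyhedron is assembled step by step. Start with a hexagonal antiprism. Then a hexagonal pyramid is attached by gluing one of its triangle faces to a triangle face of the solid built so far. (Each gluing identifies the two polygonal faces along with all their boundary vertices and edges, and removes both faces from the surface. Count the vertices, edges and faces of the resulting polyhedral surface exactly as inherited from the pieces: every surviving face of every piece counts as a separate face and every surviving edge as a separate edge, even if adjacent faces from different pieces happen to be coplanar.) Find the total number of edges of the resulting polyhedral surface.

A hexagonal antiprism: V=12, E=24, F=14.
Attach a hexagonal pyramid (V=7, E=12, F=7) along a 3-gon: merge 3 vertices and 3 edges, delete both glued faces → V=16, E=33, F=19.
Check: V − E + F = 16 − 33 + 19 = 2.

33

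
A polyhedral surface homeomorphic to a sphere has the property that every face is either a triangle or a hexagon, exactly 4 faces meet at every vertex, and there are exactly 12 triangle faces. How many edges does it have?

Let x be the number of hexagons; then F = 12 + x.
Edge–face incidences: 2E = 3·12 + 6·x = 36 + 6x.
Every vertex has degree 4, so 4V = 2E.
Euler: V − E + F = 2 ⇒ (2E)/4 − E + (12 + x) = 2.
Multiply by 8: 2·(2E) − 4·(2E) + 8·(12 + x) = 16, i.e. 96 + 8x − 2·(36 + 6x) = 16.
Collecting terms: −4x + 24 = 16, so −4x = −8, so x = 2.
Then 2E = 36 + 6·2 = 48, so E = 24, V = 2E/4 = 12, F = 12 + 2 = 14.

24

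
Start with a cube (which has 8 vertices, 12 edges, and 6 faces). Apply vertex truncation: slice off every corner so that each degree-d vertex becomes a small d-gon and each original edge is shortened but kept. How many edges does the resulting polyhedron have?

36

Truncation replaces each original edge-end by a new vertex, so V′ = 2E = 24.
Each original edge survives, and each old vertex of degree d contributes d new edges; summing degrees gives Σd = 2E, so E′ = E + 2E = 3E = 36.
Each original face survives and each original vertex becomes one new face: F′ = F + V = 14.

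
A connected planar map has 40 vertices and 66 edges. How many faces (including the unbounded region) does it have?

Euler's formula for a connected plane graph: V − E + F = 2, so F = 2 − 40 + 66 = 28.

28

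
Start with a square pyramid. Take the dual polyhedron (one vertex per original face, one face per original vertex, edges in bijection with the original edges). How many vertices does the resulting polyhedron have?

The base solid has V = 5, E = 8, F = 5.
The dual swaps V and F and preserves E: V′ = F = 5, E′ = E = 8, F′ = V = 5.

5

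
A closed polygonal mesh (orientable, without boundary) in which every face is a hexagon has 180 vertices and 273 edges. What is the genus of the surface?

2

Every face is a hexagon and each edge borders two faces, so 6F = 2·273, giving F = 91.
χ = V − E + F = 180 − 273 + 91 = -2.
For a closed orientable surface χ = 2 − 2g, so g = (2 − (-2))/2 = 2.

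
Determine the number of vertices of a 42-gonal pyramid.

43

A pyramid on an n-gon base has one n-gon and n triangles: V = 42 + 1 = 43, E = 2·42 = 84, F = 42 + 1 = 43.
Check: V − E + F = 43 − 84 + 43 = 2.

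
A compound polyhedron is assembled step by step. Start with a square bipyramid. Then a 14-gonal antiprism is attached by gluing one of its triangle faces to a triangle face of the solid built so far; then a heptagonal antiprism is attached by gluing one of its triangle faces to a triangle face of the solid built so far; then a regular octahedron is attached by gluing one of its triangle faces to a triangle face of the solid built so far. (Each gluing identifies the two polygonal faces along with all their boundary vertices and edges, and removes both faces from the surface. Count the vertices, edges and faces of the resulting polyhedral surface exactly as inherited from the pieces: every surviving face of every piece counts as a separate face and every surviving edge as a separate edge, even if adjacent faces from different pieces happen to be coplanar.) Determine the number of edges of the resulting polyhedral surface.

A square bipyramid: V=6, E=12, F=8.
Attach a 14-gonal antiprism (V=28, E=56, F=30) along a 3-gon: merge 3 vertices and 3 edges, delete both glued faces → V=31, E=65, F=36.
Attach a heptagonal antiprism (V=14, E=28, F=16) along a 3-gon: merge 3 vertices and 3 edges, delete both glued faces → V=42, E=90, F=50.
Attach a regular octahedron (V=6, E=12, F=8) along a 3-gon: merge 3 vertices and 3 edges, delete both glued faces → V=45, E=99, F=56.
Check: V − E + F = 45 − 99 + 56 = 2.

99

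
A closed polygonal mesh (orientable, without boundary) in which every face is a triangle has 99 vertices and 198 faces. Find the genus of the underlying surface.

Every face is a triangle, so 2E = 3·198 = 594, giving E = 297.
χ = V − E + F = 99 − 297 + 198 = 0.
For a closed orientable surface χ = 2 − 2g, so g = (2 − (0))/2 = 1.

1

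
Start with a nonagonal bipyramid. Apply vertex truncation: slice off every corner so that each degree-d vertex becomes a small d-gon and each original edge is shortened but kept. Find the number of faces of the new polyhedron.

The base solid has V = 11, E = 27, F = 18.
Truncation replaces each original edge-end by a new vertex, so V′ = 2E = 54.
Each original edge survives, and each old vertex of degree d contributes d new edges; summing degrees gives Σd = 2E, so E′ = E + 2E = 3E = 81.
Each original face survives and each original vertex becomes one new face: F′ = F + V = 29.

29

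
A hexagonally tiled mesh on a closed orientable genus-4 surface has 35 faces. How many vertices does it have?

χ = 2 − 2·4 = -6, and every face is a hexagon so 6F = 2E.
E = 6·35/2 = 105. Then V = -6 + E − F = -6 + 105 − 35 = 64.

64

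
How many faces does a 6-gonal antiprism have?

14

An antiprism on an n-gon has two n-gon caps and 2n triangles: V = 2·6 = 12, E = 4·6 = 24, F = 2·6 + 2 = 14.
Check: V − E + F = 12 − 24 + 14 = 2.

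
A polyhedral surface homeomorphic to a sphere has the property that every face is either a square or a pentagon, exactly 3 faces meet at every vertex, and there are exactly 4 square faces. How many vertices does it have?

Let x be the number of pentagons; then F = 4 + x.
Edge–face incidences: 2E = 4·4 + 5·x = 16 + 5x.
Every vertex has degree 3, so 3V = 2E.
Euler: V − E + F = 2 ⇒ (2E)/3 − E + (4 + x) = 2.
Multiply by 6: 2·(2E) − 3·(2E) + 6·(4 + x) = 12, i.e. 24 + 6x − (16 + 5x) = 12.
Collecting terms: x + 8 = 12, so x = 4.
Then 2E = 16 + 5·4 = 36, so E = 18, V = 2E/3 = 12, F = 4 + 4 = 8.

12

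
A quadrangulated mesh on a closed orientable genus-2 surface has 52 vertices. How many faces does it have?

χ = 2 − 2·2 = -2, and every face is a square so 4F = 2E.
V − E + F = -2 with E = 4F/2 gives 52 − (4/2 − 1)·F = -2, so F = 54 and E = 108.

54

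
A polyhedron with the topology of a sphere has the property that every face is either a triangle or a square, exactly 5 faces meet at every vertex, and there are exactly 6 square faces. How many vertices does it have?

Let x be the number of triangles; then F = 6 + x.
Edge–face incidences: 2E = 4·6 + 3·x = 24 + 3x.
Every vertex has degree 5, so 5V = 2E.
Euler: V − E + F = 2 ⇒ (2E)/5 − E + (6 + x) = 2.
Multiply by 10: 2·(2E) − 5·(2E) + 10·(6 + x) = 20, i.e. 60 + 10x − 3·(24 + 3x) = 20.
Collecting terms: x − 12 = 20, so x = 32.
Then 2E = 24 + 3·32 = 120, so E = 60, V = 2E/5 = 24, F = 6 + 32 = 38.

24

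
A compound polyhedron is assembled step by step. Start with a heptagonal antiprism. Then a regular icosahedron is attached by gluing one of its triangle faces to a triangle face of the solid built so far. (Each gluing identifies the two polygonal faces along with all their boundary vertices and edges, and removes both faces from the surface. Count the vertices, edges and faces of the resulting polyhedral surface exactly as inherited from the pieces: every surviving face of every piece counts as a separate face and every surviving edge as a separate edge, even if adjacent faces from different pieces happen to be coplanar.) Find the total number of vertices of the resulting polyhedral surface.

23

A heptagonal antiprism: V=14, E=28, F=16.
Attach a regular icosahedron (V=12, E=30, F=20) along a 3-gon: merge 3 vertices and 3 edges, delete both glued faces → V=23, E=55, F=34.
Check: V − E + F = 23 − 55 + 34 = 2.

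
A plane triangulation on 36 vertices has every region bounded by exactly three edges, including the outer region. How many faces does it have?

In a plane triangulation 3F = 2E and V − E + F = 2, so F = 2V − 4 = 2·36 − 4 = 68.

68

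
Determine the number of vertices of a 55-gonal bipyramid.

A bipyramid over an n-gon has 2n triangular faces and n + 2 vertices: V = 55 + 2 = 57, E = 3·55 = 165, F = 2·55 = 110.

57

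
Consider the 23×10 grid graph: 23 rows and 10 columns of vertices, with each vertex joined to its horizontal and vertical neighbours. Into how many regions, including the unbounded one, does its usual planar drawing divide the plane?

The grid has V = 23·10 = 230 vertices and E = 23·9 + 10·22 = 427 edges.
F = 2 − V + E = 2 − 230 + 427 = 199.

199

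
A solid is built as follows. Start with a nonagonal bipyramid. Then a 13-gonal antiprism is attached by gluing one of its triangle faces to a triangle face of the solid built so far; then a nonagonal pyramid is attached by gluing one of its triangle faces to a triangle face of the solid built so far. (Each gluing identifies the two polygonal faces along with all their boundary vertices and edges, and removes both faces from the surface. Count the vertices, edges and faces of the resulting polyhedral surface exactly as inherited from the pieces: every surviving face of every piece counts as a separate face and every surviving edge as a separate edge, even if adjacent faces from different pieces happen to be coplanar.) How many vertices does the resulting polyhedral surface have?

A nonagonal bipyramid: V=11, E=27, F=18.
Attach a 13-gonal antiprism (V=26, E=52, F=28) along a 3-gon: merge 3 vertices and 3 edges, delete both glued faces → V=34, E=76, F=44.
Attach a nonagonal pyramid (V=10, E=18, F=10) along a 3-gon: merge 3 vertices and 3 edges, delete both glued faces → V=41, E=91, F=52.
Check: V − E + F = 41 − 91 + 52 = 2.

41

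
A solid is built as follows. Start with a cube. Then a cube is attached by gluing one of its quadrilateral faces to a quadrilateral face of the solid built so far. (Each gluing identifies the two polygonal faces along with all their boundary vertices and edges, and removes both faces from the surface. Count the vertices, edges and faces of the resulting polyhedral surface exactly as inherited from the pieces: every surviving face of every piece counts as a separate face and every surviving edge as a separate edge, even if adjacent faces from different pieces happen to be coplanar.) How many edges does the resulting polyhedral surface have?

20

A cube: V=8, E=12, F=6.
Attach a cube (V=8, E=12, F=6) along a 4-gon: merge 4 vertices and 4 edges, delete both glued faces → V=12, E=20, F=10.
Check: V − E + F = 12 − 20 + 10 = 2.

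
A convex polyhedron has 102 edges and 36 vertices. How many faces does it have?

Here V − E + F = 2.
F = 2 − V + E = 2 − 36 + 102 = 68.

68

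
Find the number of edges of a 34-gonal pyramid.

A pyramid on an n-gon base has one n-gon and n triangles: V = 34 + 1 = 35, E = 2·34 = 68, F = 34 + 1 = 35.

68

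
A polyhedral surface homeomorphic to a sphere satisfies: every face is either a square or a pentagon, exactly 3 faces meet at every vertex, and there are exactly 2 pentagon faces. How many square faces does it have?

Let x be the number of squares; then F = 2 + x.
Edge–face incidences: 2E = 5·2 + 4·x = 10 + 4x.
Every vertex has degree 3, so 3V = 2E.
Euler: V − E + F = 2 ⇒ (2E)/3 − E + (2 + x) = 2.
Multiply by 6: 2·(2E) − 3·(2E) + 6·(2 + x) = 12, i.e. 12 + 6x − (10 + 4x) = 12.
Collecting terms: 2x + 2 = 12, so 2x = 10, so x = 5.
Then 2E = 10 + 4·5 = 30, so E = 15, V = 2E/3 = 10, F = 2 + 5 = 7.

5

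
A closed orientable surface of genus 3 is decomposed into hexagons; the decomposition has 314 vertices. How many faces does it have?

159

χ = 2 − 2·3 = -4, and every face is a hexagon so 6F = 2E.
V − E + F = -4 with E = 6F/2 gives 314 − (6/2 − 1)·F = -4, so F = 159 and E = 477.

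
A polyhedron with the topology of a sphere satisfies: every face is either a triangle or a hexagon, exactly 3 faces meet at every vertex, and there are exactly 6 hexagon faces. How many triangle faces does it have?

4

Let x be the number of triangles; then F = 6 + x.
Edge–face incidences: 2E = 6·6 + 3·x = 36 + 3x.
Every vertex has degree 3, so 3V = 2E.
Euler: V − E + F = 2 ⇒ (2E)/3 − E + (6 + x) = 2.
Multiply by 6: 2·(2E) − 3·(2E) + 6·(6 + x) = 12, i.e. 36 + 6x − (36 + 3x) = 12.
Collecting terms: 3x = 12, so x = 4.
Then 2E = 36 + 3·4 = 48, so E = 24, V = 2E/3 = 16, F = 6 + 4 = 10.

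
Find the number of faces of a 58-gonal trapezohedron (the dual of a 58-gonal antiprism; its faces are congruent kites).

116

The n-trapezohedron (dual of the n-antiprism) has V = 2·58 + 2 = 118, E = 4·58 = 232, F = 2·58 = 116.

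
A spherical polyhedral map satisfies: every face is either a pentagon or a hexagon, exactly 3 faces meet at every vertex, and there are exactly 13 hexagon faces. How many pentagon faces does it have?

12

Let x be the number of pentagons; then F = 13 + x.
Edge–face incidences: 2E = 6·13 + 5·x = 78 + 5x.
Every vertex has degree 3, so 3V = 2E.
Euler: V − E + F = 2 ⇒ (2E)/3 − E + (13 + x) = 2.
Multiply by 6: 2·(2E) − 3·(2E) + 6·(13 + x) = 12, i.e. 78 + 6x − (78 + 5x) = 12.
Collecting terms: x = 12.
Then 2E = 78 + 5·12 = 138, so E = 69, V = 2E/3 = 46, F = 13 + 12 = 25.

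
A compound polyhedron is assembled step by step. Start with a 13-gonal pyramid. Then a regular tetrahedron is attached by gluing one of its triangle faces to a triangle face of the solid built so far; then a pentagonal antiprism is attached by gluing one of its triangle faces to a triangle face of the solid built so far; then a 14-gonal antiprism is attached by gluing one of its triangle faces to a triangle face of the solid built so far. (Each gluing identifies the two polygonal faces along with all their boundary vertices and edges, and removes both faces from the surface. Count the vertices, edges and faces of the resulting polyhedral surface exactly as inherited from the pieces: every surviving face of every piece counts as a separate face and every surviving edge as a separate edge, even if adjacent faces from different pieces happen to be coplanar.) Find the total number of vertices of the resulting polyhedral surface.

A 13-gonal pyramid: V=14, E=26, F=14.
Attach a regular tetrahedron (V=4, E=6, F=4) along a 3-gon: merge 3 vertices and 3 edges, delete both glued faces → V=15, E=29, F=16.
Attach a pentagonal antiprism (V=10, E=20, F=12) along a 3-gon: merge 3 vertices and 3 edges, delete both glued faces → V=22, E=46, F=26.
Attach a 14-gonal antiprism (V=28, E=56, F=30) along a 3-gon: merge 3 vertices and 3 edges, delete both glued faces → V=47, E=99, F=54.
Check: V − E + F = 47 − 99 + 54 = 2.

47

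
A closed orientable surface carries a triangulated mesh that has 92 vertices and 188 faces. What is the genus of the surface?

Every face is a triangle, so 2E = 3·188 = 564, giving E = 282.
χ = V − E + F = 92 − 282 + 188 = -2.
For a closed orientable surface χ = 2 − 2g, so g = (2 − (-2))/2 = 2.

2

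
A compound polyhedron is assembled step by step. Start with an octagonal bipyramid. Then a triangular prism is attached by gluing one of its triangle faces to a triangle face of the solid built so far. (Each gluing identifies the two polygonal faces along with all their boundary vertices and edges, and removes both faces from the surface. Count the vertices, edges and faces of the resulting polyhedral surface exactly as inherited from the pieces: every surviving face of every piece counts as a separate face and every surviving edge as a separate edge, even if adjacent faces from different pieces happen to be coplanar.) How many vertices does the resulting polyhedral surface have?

13

An octagonal bipyramid: V=10, E=24, F=16.
Attach a triangular prism (V=6, E=9, F=5) along a 3-gon: merge 3 vertices and 3 edges, delete both glued faces → V=13, E=30, F=19.
Check: V − E + F = 13 − 30 + 19 = 2.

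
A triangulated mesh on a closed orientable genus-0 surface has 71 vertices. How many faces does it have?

138

χ = 2 − 2·0 = 2, and every face is a triangle so 3F = 2E.
V − E + F = 2 with E = 3F/2 gives 71 − (3/2 − 1)·F = 2, so F = 138 and E = 207.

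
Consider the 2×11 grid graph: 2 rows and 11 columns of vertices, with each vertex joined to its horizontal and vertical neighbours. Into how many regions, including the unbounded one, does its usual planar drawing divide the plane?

11

The grid has V = 2·11 = 22 vertices and E = 2·10 + 11·1 = 31 edges.
F = 2 − V + E = 2 − 22 + 31 = 11.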